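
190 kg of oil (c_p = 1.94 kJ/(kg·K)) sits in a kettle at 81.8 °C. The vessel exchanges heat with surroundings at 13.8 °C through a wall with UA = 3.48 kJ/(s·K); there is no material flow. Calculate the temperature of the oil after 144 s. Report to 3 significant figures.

31.3 °C

M c_p dT/dt = −UA(T − T_amb).
dT/dt = (T_ss − T)/τ with T_ss = T_amb = 13.800 °C, τ = M c_p/UA = 190·1.94/3.48 = 105.92 s.
This is linear first-order; T(t) = T_ss + (T₀ − T_ss) e^(−t/τ).
T(144) = 13.800 + (68.000)·0.25678 = 31.261 °C.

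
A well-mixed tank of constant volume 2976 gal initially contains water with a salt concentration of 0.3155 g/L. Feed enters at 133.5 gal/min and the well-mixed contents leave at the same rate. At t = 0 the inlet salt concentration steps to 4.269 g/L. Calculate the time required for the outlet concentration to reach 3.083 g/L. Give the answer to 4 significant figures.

26.84 min

Species balance: V dC/dt = Q(C_in − C) ⇒ τ = V/Q = 22.2921 min.
C(t) = C_in + (C₀ − C_in) e^(−t/τ). Set C = 3.083 and solve for t:
e^(−t/τ) = (C − C_in)/(C₀ − C_in) = (3.083 − 4.269)/(0.3155 − 4.269) = 0.299987
t = −τ ln(…) = 22.2921 × 1.20401 = 26.8401 min.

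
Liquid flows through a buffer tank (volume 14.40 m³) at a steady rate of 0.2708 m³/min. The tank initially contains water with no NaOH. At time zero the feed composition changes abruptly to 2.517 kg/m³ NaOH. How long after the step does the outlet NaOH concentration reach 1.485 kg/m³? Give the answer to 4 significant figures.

Accumulation = in − out for the solute gives V dC/dt = Q(C_in − C), so τ = V/Q = 53.1758 min.
C(t) = C_in + (C₀ − C_in) e^(−t/τ). Set C = 1.485 and solve for t:
e^(−t/τ) = (C − C_in)/(C₀ − C_in) = (1.485 − 2.517)/(0 − 2.517) = 0.410012
t = −τ ln(…) = 53.1758 × 0.891569 = 47.4099 min.

47.41 min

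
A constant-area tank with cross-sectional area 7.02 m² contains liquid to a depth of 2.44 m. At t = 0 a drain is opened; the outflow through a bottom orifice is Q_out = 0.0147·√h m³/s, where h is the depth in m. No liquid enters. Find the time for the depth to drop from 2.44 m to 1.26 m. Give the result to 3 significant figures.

420 s

A dh/dt = −Q_out = −0.0147 √h.
This is separable: 2 d(√h)/dt = −0.0147/A, so √h = √h₀ − (0.0147/(2A)) t.
t = 2A(√h₀ − √h)/0.0147 = 2·7.02·(√2.44 − √1.26)/0.0147
  = 14.040 × (1.5620 − 1.1225) / 0.0147 = 419.82 s.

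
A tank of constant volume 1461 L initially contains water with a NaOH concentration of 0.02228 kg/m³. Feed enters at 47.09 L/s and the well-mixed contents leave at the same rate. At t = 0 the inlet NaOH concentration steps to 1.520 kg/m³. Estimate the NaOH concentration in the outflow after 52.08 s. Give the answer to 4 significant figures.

Accumulation = in − out for the solute gives V dC/dt = Q(C_in − C).
Time constant τ = V/Q = 1461/47.09 = 31.0257 s.
C approaches C_in exponentially: C(t) = C_in + (C₀ − C_in) e^(−t/τ).
C(52.08) = 1.520 + (0.02228 − 1.520)·e^(−52.08/31.0257) = 1.520 + (-1.49772)·0.186633 = 1.24048 kg/m³.

1.240 kg/m³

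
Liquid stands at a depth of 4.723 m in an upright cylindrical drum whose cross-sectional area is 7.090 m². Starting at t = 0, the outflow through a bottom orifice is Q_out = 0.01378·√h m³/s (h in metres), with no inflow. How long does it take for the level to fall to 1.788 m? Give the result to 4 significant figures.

860.4 s

Accumulation of liquid (constant cross-section A): A dh/dt = −0.01378 √h.
This is separable: 2 d(√h)/dt = −0.01378/A, so √h = √h₀ − (0.01378/(2A)) t.
t = 2A(√h₀ − √h)/0.01378 = 2·7.090·(√4.723 − √1.788)/0.01378
  = 14.1800 × (2.17325 − 1.33716) / 0.01378 = 860.355 s.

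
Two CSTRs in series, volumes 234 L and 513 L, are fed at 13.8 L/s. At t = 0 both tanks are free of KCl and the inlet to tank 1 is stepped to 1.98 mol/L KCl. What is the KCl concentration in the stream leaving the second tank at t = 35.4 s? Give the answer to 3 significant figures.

0.781 mol/L

Species balance on tank i: dCᵢ/dt = (Cᵢ₋₁ − Cᵢ)/τᵢ with τᵢ = Vᵢ/Q.
τ₁ = 234/13.8 = 16.957 s; τ₂ = 513/13.8 = 37.174 s.
Tank 1: C₁ = C_in(1 − e^(−t/τ₁)). Tank 2 (τ₁ ≠ τ₂): C₂ = C_in[1 − (τ₁ e^(−t/τ₁) − τ₂ e^(−t/τ₂))/(τ₁ − τ₂)].
At t = 35.4: e^(−t/τ₁) = 0.12397, e^(−t/τ₂) = 0.38586.
C₂ = 1.98·[1 − (16.957·0.12397 − 37.174·0.38586)/(-20.217)] = 1.98·0.39449 = 0.78110 mol/L.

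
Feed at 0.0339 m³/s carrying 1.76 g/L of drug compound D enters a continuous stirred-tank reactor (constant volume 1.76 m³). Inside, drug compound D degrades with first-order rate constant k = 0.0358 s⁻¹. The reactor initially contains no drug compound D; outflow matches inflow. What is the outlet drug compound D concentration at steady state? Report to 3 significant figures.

V dC/dt = Q(C_in − C) − k V C.
Steady state (dC/dt = 0): C_ss = Q C_in/(Q + kV) = C_in/(1 + kV/Q).
C_ss = 0.0339·1.76/(0.0339 + 0.0358·1.76) = 0.059664/0.096908 = 0.61568 g/L.

0.616 g/L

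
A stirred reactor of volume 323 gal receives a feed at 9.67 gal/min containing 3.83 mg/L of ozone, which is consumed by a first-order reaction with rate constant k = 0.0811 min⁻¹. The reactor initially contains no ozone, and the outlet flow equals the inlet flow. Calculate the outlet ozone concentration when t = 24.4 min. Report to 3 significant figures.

Accumulation = in − out − consumed: V dC/dt = Q C_in − Q C − k V C.
dC/dt = (Q/V) C_in − (Q/V + k) C; effective rate a = Q/V + k = 0.029938 + 0.0811 = 0.11104 min⁻¹.
C_ss = Q C_in/(Q + kV) = 1.0326 mg/L; C(t) = C_ss + (C₀ − C_ss) e^(−a t).
C(24.4) = 1.0326 + (-1.0326)·e^(−0.11104·24.4) = 1.0326 + (-1.0326)·0.066581 = 0.96389 mg/L.

0.964 mg/L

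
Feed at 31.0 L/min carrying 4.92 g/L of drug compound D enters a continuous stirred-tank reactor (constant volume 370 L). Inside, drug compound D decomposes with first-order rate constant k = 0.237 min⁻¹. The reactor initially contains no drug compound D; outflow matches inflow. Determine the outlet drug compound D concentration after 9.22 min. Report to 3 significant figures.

1.22 g/L

V dC/dt = Q(C_in − C) − k V C.
dC/dt = (Q/V) C_in − (Q/V + k) C; effective rate a = Q/V + k = 0.083784 + 0.237 = 0.32078 min⁻¹.
C_ss = Q C_in/(Q + kV) = 1.2850 g/L; C(t) = C_ss + (C₀ − C_ss) e^(−a t).
C(9.22) = 1.2850 + (-1.2850)·e^(−0.32078·9.22) = 1.2850 + (-1.2850)·0.051942 = 1.2183 g/L.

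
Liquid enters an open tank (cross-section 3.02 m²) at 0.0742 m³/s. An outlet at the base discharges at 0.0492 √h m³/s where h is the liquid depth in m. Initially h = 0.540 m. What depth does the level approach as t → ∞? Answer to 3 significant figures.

2.27 m

Volume balance on the tank: A dh/dt = Q_in − 0.0492 √h. At steady state dh/dt = 0:
Q_in = 0.0492 √h_ss ⇒ √h_ss = 0.0742/0.0492 = 1.5081.
h_ss = 1.5081² = 2.2745 m. (Since h₀ = 0.540 m < h_ss, the level will rise toward this value.)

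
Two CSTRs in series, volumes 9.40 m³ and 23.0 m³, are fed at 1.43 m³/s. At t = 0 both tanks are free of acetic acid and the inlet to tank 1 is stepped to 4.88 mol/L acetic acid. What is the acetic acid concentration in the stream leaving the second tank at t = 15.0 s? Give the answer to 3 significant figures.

1.98 mol/L

Time constants: τᵢ = Vᵢ/Q for each well-mixed tank.
τ₁ = 9.40/1.43 = 6.5734 s; τ₂ = 23.0/1.43 = 16.084 s.
Tank 1: C₁ = C_in(1 − e^(−t/τ₁)). Tank 2 (τ₁ ≠ τ₂): C₂ = C_in[1 − (τ₁ e^(−t/τ₁) − τ₂ e^(−t/τ₂))/(τ₁ − τ₂)].
At t = 15.0: e^(−t/τ₁) = 0.10209, e^(−t/τ₂) = 0.39353.
C₂ = 4.88·[1 − (6.5734·0.10209 − 16.084·0.39353)/(-9.5105)] = 4.88·0.40504 = 1.9766 mol/L.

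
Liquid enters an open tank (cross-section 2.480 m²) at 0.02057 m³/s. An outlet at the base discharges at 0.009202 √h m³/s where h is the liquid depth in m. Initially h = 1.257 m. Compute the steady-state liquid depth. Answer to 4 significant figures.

4.997 m

Accumulation of liquid (constant cross-section A): A dh/dt = Q_in − 0.009202 √h. At steady state dh/dt = 0:
Q_in = 0.009202 √h_ss ⇒ √h_ss = 0.02057/0.009202 = 2.23538.
h_ss = 2.23538² = 4.99694 m. (Since h₀ = 1.257 m < h_ss, the level will rise toward this value.)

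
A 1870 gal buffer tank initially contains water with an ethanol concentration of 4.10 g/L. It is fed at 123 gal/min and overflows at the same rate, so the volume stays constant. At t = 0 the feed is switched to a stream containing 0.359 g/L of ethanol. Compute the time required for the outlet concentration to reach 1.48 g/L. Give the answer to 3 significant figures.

Species balance: V dC/dt = Q(C_in − C) ⇒ τ = V/Q = 15.203 min.
C(t) = C_in + (C₀ − C_in) e^(−t/τ). Set C = 1.48 and solve for t:
e^(−t/τ) = (C − C_in)/(C₀ − C_in) = (1.48 − 0.359)/(4.10 − 0.359) = 0.29965
t = −τ ln(…) = 15.203 × 1.2051 = 18.322 min.

18.3 min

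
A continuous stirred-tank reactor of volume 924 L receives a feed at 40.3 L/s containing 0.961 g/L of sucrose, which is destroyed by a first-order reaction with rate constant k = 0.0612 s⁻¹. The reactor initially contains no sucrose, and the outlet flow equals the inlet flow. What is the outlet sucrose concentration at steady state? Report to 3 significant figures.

0.400 g/L

Species balance: V dC/dt = Q C_in − Q C − k V C.
At steady state: 0 = Q C_in − (Q + kV) C_ss, so C_ss = Q C_in/(Q + kV).
C_ss = 40.3·0.961/(40.3 + 0.0612·924) = 38.728/96.849 = 0.39988 g/L.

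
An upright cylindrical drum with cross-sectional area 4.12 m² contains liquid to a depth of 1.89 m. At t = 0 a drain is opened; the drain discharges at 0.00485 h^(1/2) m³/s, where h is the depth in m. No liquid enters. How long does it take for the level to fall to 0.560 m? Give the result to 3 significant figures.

With no inflow, A dh/dt = −0.00485 √h.
This is separable: 2 d(√h)/dt = −0.00485/A, so √h = √h₀ − (0.00485/(2A)) t.
t = 2A(√h₀ − √h)/0.00485 = 2·4.12·(√1.89 − √0.560)/0.00485
  = 8.2400 × (1.3748 − 0.74833) / 0.00485 = 1064.3 s.

1060 s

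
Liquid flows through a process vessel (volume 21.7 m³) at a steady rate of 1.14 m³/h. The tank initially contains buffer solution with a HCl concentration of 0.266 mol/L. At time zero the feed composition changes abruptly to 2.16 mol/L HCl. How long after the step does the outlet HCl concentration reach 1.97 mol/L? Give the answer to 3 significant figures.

Transient balance on the dissolved component: V dC/dt = Q(C_in − C), so τ = V/Q = 19.035 h.
C(t) = C_in + (C₀ − C_in) e^(−t/τ). Set C = 1.97 and solve for t:
e^(−t/τ) = (C − C_in)/(C₀ − C_in) = (1.97 − 2.16)/(0.266 − 2.16) = 0.10032
t = −τ ln(…) = 19.035 × 2.2994 = 43.770 h.

43.8 h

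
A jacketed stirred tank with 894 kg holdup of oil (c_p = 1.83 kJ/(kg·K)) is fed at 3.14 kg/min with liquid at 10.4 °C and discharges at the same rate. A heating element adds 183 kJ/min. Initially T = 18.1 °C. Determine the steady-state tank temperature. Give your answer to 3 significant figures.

Energy balance: M c_p dT/dt = ṁ c_p (T_in − T) + 183.
At steady state dT/dt = 0 ⇒ T_ss = T_in + Q̇/(ṁ c_p) = 10.4 + 183/(3.14·1.83) = 42.247 °C.

42.2 °C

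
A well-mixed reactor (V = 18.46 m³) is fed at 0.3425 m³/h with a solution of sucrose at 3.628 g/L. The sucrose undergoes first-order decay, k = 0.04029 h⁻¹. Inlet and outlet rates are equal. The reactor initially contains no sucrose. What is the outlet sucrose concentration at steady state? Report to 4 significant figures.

1.144 g/L

Species balance: V dC/dt = Q C_in − Q C − k V C.
At steady state: 0 = Q C_in − (Q + kV) C_ss, so C_ss = Q C_in/(Q + kV).
C_ss = 0.3425·3.628/(0.3425 + 0.04029·18.46) = 1.24259/1.08625 = 1.14392 g/L.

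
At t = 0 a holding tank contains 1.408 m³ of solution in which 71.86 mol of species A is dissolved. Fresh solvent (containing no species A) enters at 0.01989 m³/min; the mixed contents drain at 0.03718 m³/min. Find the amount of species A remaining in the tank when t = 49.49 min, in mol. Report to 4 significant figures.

Total volume: dV/dt = Q_in − Q_out = -0.0172900 m³/min, so V(t) = 1.408 − 0.0172900 t and V(49.49) = 0.552318 m³.
No species A enters, so dm/dt = −Q_out · (m/V).
Separate: dm/m = −Q_out dt/V(t) ⇒ ln(m/m₀) = −(Q_out/(Q_in−Q_out)) ln(V/V₀).
m = m₀ (V₀/V)^(Q_out/(Q_in−Q_out)) = 71.86 × (1.408/0.552318)^(-2.15038) = 9.60606 mol.

9.606 mol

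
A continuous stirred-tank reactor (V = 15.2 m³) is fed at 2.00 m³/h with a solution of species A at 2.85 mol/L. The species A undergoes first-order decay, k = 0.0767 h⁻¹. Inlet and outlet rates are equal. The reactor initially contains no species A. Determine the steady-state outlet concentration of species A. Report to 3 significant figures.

Species balance: V dC/dt = Q C_in − Q C − k V C.
Steady state (dC/dt = 0): C_ss = Q C_in/(Q + kV) = C_in/(1 + kV/Q).
C_ss = 2.00·2.85/(2.00 + 0.0767·15.2) = 5.7000/3.1658 = 1.8005 mol/L.

1.80 mol/L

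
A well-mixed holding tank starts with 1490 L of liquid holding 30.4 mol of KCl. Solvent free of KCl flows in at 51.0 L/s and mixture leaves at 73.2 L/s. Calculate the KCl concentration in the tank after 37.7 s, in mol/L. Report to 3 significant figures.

0.00307 mol/L

Total volume: dV/dt = Q_in − Q_out = -22.200 L/s, so V(t) = 1490 − 22.200 t and V(37.7) = 653.06 L.
Solute balance: dm/dt = 0 − Q_out C = −Q_out m/V(t).
dm/m = −Q_out dt/(V₀ − 22.200 t); integrating gives ln(m/m₀) = −(Q_out/(Q_in−Q_out)) ln(V/V₀).
m = m₀ (V₀/V)^(Q_out/(Q_in−Q_out)) = 30.4 × (1490/653.06)^(-3.2973) = 2.0030 mol.
C = m/V = 2.0030/653.06 = 0.0030670 mol/L.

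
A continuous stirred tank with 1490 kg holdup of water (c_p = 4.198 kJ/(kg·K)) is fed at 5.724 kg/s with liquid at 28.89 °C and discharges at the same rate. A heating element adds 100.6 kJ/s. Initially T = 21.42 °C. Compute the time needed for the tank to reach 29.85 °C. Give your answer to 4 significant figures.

334.4 s

M c_p dT/dt = ṁ c_p (T_in − T) + Q̇.
τ = M/ṁ = 260.307 s; T_ss = T_in + Q̇/(ṁ c_p) = 33.0765 °C.
T(t) = T_ss + (T₀ − T_ss) e^(−t/τ). Set T = 29.85:
e^(−t/τ) = (29.85 − 33.0765)/(21.42 − 33.0765) = 0.276801
t = −260.307 · ln(0.276801) = 334.353 s.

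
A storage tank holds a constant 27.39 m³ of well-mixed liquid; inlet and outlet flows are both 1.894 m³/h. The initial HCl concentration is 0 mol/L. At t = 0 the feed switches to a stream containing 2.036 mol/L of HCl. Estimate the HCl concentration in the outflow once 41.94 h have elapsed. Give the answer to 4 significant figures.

1.924 mol/L

Species balance on the tank: V dC/dt = Q(C_in − C).
Time constant τ = V/Q = 27.39/1.894 = 14.4615 h.
Solution: C(t) = C_in + (C₀ − C_in) e^(−t/τ).
C(41.94) = 2.036 + (0 − 2.036)·e^(−41.94/14.4615) = 2.036 + (-2.03600)·0.0550165 = 1.92399 mol/L.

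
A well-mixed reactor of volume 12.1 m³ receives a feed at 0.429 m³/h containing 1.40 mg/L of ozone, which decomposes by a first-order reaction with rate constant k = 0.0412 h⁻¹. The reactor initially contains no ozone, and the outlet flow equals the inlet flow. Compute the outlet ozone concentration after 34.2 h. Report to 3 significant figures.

Accumulation = in − out − consumed: V dC/dt = Q C_in − Q C − k V C.
dC/dt = (Q/V) C_in − (Q/V + k) C; effective rate a = Q/V + k = 0.035455 + 0.0412 = 0.076655 h⁻¹.
C_ss = Q C_in/(Q + kV) = 0.64753 mg/L; C(t) = C_ss + (C₀ − C_ss) e^(−a t).
C(34.2) = 0.64753 + (-0.64753)·e^(−0.076655·34.2) = 0.64753 + (-0.64753)·0.072688 = 0.60047 mg/L.

0.600 mg/L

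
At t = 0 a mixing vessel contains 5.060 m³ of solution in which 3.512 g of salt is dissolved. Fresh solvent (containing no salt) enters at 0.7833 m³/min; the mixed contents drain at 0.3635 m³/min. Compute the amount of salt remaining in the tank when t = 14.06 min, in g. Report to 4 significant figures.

Total volume: dV/dt = Q_in − Q_out = 0.419800 m³/min, so V(t) = 5.060 + 0.419800 t and V(14.06) = 10.9624 m³.
Species balance (pure solvent in): dm/dt = −Q_out · m/V(t).
dm/m = −Q_out dt/(V₀ + 0.419800 t); integrating gives ln(m/m₀) = −(Q_out/(Q_in−Q_out)) ln(V/V₀).
m = m₀ (V₀/V)^(Q_out/(Q_in−Q_out)) = 3.512 × (5.060/10.9624)^(0.865889) = 1.79816 g.

1.798 g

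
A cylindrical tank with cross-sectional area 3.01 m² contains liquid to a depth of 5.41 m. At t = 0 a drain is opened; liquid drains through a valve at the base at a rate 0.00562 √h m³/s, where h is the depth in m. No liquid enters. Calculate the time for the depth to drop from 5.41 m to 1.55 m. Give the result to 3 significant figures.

Unsteady balance on liquid volume: A dh/dt = −0.00562 √h.
Separate and integrate: 2(√h − √h₀) = −(0.00562/A) t.
t = 2A(√h₀ − √h)/0.00562 = 2·3.01·(√5.41 − √1.55)/0.00562
  = 6.0200 × (2.3259 − 1.2450) / 0.00562 = 1157.9 s.

1160 s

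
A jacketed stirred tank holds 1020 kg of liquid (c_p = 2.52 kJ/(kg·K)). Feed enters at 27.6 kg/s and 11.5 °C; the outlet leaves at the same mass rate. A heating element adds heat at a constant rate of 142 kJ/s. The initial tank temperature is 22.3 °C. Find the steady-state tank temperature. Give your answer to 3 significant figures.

13.5 °C

M c_p dT/dt = ṁ c_p (T_in − T) + Q̇.
At steady state dT/dt = 0 ⇒ T_ss = T_in + Q̇/(ṁ c_p) = 11.5 + 142/(27.6·2.52) = 13.542 °C.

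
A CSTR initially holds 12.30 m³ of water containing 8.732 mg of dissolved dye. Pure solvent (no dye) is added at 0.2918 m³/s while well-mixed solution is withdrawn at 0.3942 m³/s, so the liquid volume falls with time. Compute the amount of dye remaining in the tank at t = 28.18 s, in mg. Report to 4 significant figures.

Let m(t) be the amount of dye. Volume: V(t) = V₀ + (Q_in − Q_out) t = 12.30 − 0.102400 t; V(28.18) = 9.41437 m³.
No dye enters, so dm/dt = −Q_out · (m/V).
Separate: dm/m = −Q_out dt/V(t) ⇒ ln(m/m₀) = −(Q_out/(Q_in−Q_out)) ln(V/V₀).
m = m₀ (V₀/V)^(Q_out/(Q_in−Q_out)) = 8.732 × (12.30/9.41437)^(-3.84961) = 3.11975 mg.

3.120 mg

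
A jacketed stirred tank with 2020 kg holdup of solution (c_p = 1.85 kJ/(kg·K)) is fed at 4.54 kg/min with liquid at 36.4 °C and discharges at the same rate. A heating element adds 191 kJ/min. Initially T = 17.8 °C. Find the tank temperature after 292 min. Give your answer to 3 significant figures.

37.7 °C

M c_p dT/dt = ṁ c_p (T_in − T) + Q̇.
Rearrange: dT/dt = (T_ss − T)/τ with τ = M/ṁ = 444.93 min and T_ss = T_in + Q̇/(ṁ c_p) = 59.141 °C.
Solution: T(t) = T_ss + (T₀ − T_ss) e^(−t/τ).
T(292) = 59.141 + (-41.341)·e^(−292/444.93) = 59.141 + (-41.341)·0.51878 = 37.694 °C.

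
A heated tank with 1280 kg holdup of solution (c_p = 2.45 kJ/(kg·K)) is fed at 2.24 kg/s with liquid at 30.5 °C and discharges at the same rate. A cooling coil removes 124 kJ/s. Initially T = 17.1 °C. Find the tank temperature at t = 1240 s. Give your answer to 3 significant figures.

8.96 °C

M c_p dT/dt = ṁ c_p (T_in − T) − Q̇.
Rearrange: dT/dt = (T_ss − T)/τ with τ = M/ṁ = 571.43 s and T_ss = T_in − Q̇/(ṁ c_p) = 7.9052 °C.
T approaches T_ss exponentially: T(t) = T_ss + (T₀ − T_ss) e^(−t/τ).
T(1240) = 7.9052 + (9.1948)·e^(−1240/571.43) = 7.9052 + (9.1948)·0.11418 = 8.9551 °C.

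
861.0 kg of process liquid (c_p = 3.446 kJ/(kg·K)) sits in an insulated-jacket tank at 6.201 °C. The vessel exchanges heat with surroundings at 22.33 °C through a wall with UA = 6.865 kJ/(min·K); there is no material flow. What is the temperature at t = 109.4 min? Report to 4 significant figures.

9.808 °C

M c_p dT/dt = −UA(T − T_amb).
dT/dt = (T_ss − T)/τ with T_ss = T_amb = 22.3300 °C, τ = M c_p/UA = 861.0·3.446/6.865 = 432.193 min.
Integrating: T(t) = T_ss + (T₀ − T_ss) e^(−t/τ).
T(109.4) = 22.3300 + (-16.1290)·0.776369 = 9.80795 °C.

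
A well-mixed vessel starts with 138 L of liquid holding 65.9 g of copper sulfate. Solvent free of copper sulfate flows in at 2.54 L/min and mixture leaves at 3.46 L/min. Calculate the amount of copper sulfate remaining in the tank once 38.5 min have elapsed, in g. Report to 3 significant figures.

21.6 g

Let m(t) be the amount of copper sulfate. Volume: V(t) = V₀ + (Q_in − Q_out) t = 138 − 0.92000 t; V(38.5) = 102.58 L.
Solute balance: dm/dt = 0 − Q_out C = −Q_out m/V(t).
Separate: dm/m = −Q_out dt/V(t) ⇒ ln(m/m₀) = −(Q_out/(Q_in−Q_out)) ln(V/V₀).
m = m₀ (V₀/V)^(Q_out/(Q_in−Q_out)) = 65.9 × (138/102.58)^(-3.7609) = 21.599 g.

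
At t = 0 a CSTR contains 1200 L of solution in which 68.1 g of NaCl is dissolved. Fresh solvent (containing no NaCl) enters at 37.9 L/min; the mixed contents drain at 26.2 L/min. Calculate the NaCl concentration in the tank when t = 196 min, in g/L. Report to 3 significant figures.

Let m(t) be the amount of NaCl. Volume: V(t) = V₀ + (Q_in − Q_out) t = 1200 + 11.700 t; V(196) = 3493.2 L.
Species balance (pure solvent in): dm/dt = −Q_out · m/V(t).
dm/m = −Q_out dt/(V₀ + 11.700 t); integrating gives ln(m/m₀) = −(Q_out/(Q_in−Q_out)) ln(V/V₀).
m = m₀ (V₀/V)^(Q_out/(Q_in−Q_out)) = 68.1 × (1200/3493.2)^(2.2393) = 6.2231 g.
C = m/V = 6.2231/3493.2 = 0.0017815 g/L.

0.00178 g/L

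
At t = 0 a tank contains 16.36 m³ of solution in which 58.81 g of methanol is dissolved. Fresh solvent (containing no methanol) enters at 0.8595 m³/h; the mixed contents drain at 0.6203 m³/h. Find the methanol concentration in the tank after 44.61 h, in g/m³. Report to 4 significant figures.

0.5917 g/m³

Total volume: dV/dt = Q_in − Q_out = 0.239200 m³/h, so V(t) = 16.36 + 0.239200 t and V(44.61) = 27.0307 m³.
No methanol enters, so dm/dt = −Q_out · (m/V).
dm/m = −Q_out dt/(V₀ + 0.239200 t); integrating gives ln(m/m₀) = −(Q_out/(Q_in−Q_out)) ln(V/V₀).
m = m₀ (V₀/V)^(Q_out/(Q_in−Q_out)) = 58.81 × (16.36/27.0307)^(2.59323) = 15.9932 g.
C = m/V = 15.9932/27.0307 = 0.591668 g/m³.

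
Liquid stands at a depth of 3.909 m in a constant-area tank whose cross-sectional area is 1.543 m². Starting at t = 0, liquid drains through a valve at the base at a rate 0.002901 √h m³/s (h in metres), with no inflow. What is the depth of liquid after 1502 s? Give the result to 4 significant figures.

0.3194 m

A dh/dt = −Q_out = −0.002901 √h.
Separate and integrate: 2(√h − √h₀) = −(0.002901/A) t.
√h = √3.909 − 0.002901·1502/(2·1.543) = 1.97712 − 1.41196 = 0.565161.
h = 0.565161² = 0.319407 m.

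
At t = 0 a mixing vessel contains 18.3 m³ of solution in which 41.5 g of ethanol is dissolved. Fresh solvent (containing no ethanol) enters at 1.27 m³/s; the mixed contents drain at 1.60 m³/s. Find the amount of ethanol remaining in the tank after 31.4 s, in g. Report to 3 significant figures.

0.723 g

Let m(t) be the amount of ethanol. Volume: V(t) = V₀ + (Q_in − Q_out) t = 18.3 − 0.33000 t; V(31.4) = 7.9380 m³.
Solute balance: dm/dt = 0 − Q_out C = −Q_out m/V(t).
dm/m = −Q_out dt/(V₀ − 0.33000 t); integrating gives ln(m/m₀) = −(Q_out/(Q_in−Q_out)) ln(V/V₀).
m = m₀ (V₀/V)^(Q_out/(Q_in−Q_out)) = 41.5 × (18.3/7.9380)^(-4.8485) = 0.72328 g.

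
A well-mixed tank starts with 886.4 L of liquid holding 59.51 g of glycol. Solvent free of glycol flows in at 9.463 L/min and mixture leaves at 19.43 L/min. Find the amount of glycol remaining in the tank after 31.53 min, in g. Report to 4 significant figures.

25.35 g

Total volume: dV/dt = Q_in − Q_out = -9.96700 L/min, so V(t) = 886.4 − 9.96700 t and V(31.53) = 572.140 L.
No glycol enters, so dm/dt = −Q_out · (m/V).
Separate: dm/m = −Q_out dt/V(t) ⇒ ln(m/m₀) = −(Q_out/(Q_in−Q_out)) ln(V/V₀).
m = m₀ (V₀/V)^(Q_out/(Q_in−Q_out)) = 59.51 × (886.4/572.140)^(-1.94943) = 25.3484 g.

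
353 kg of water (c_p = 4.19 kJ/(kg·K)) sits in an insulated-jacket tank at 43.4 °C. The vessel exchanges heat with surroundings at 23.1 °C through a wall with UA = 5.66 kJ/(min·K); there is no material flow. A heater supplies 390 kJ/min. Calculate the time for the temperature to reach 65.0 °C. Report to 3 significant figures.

154 min

Lumped-capacitance energy balance: M c_p dT/dt = UA(T_amb − T) + Q̇.
τ = M c_p/UA = 261.32 min; T_ss = T_amb + Q̇/UA = 23.1 + 390/5.66 = 92.005 °C.
T(t) = T_ss + (T₀ − T_ss)e^(−t/τ); set T = 65.0:
t = −τ ln[(T − T_ss)/(T₀ − T_ss)] = −261.32 · ln(0.55560) = 153.58 min.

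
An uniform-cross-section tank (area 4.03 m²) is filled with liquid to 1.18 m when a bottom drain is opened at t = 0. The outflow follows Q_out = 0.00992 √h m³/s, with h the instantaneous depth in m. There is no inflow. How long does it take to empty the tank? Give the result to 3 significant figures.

883 s

A dh/dt = −Q_out = −0.00992 √h.
Separate and integrate: 2(√h − √h₀) = −(0.00992/A) t.
Set h = 0: 2√h₀ = (0.00992/A) t_empty ⇒ t_empty = 2A√h₀/0.00992.
t_empty = 2·4.03·√1.18/0.00992 = 8.0600·1.0863/0.00992 = 882.60 s.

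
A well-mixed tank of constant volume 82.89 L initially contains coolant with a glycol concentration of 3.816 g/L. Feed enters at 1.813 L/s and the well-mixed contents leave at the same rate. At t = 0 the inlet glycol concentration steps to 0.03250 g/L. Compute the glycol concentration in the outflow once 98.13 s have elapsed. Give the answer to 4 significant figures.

0.4748 g/L

Unsteady species balance (constant V, well mixed): V dC/dt = Q(C_in − C).
So dC/dt = (C_in − C)/τ with τ = V/Q = 82.89/1.813 = 45.7198 s.
C approaches C_in exponentially: C(t) = C_in + (C₀ − C_in) e^(−t/τ).
C(98.13) = 0.03250 + (3.816 − 0.03250)·e^(−98.13/45.7198) = 0.03250 + (3.78350)·0.116912 = 0.474836 g/L.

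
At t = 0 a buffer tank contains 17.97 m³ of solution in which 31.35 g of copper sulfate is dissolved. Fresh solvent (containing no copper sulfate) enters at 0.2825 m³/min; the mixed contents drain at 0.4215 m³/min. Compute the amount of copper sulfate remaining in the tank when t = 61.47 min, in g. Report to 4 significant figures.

4.431 g

Total volume: dV/dt = Q_in − Q_out = -0.139000 m³/min, so V(t) = 17.97 − 0.139000 t and V(61.47) = 9.42567 m³.
Species balance (pure solvent in): dm/dt = −Q_out · m/V(t).
Separate: dm/m = −Q_out dt/V(t) ⇒ ln(m/m₀) = −(Q_out/(Q_in−Q_out)) ln(V/V₀).
m = m₀ (V₀/V)^(Q_out/(Q_in−Q_out)) = 31.35 × (17.97/9.42567)^(-3.03237) = 4.43055 g.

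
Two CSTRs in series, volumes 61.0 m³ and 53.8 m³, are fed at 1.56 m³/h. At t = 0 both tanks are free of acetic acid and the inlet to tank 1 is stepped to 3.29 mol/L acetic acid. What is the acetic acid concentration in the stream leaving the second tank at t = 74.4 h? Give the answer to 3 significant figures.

1.97 mol/L

Each tank obeys Vᵢ dCᵢ/dt = Q(Cᵢ₋₁ − Cᵢ), so τᵢ = Vᵢ/Q.
τ₁ = 61.0/1.56 = 39.103 h; τ₂ = 53.8/1.56 = 34.487 h.
Tank 1: C₁ = C_in(1 − e^(−t/τ₁)). Tank 2 (τ₁ ≠ τ₂): C₂ = C_in[1 − (τ₁ e^(−t/τ₁) − τ₂ e^(−t/τ₂))/(τ₁ − τ₂)].
At t = 74.4: e^(−t/τ₁) = 0.14917, e^(−t/τ₂) = 0.11563.
C₂ = 3.29·[1 − (39.103·0.14917 − 34.487·0.11563)/(4.6154)] = 3.29·0.60027 = 1.9749 mol/L.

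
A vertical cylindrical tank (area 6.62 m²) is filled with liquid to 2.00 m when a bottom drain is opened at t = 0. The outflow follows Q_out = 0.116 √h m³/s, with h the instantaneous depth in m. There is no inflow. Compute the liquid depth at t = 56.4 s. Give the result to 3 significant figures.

A dh/dt = −Q_out = −0.116 √h.
∫ h^(−1/2) dh = −(0.116/A) ∫ dt, giving 2√h = 2√h₀ − (0.116/A) t.
√h = √2.00 − 0.116·56.4/(2·6.62) = 1.4142 − 0.49414 = 0.92007.
h = 0.92007² = 0.84654 m.

0.847 m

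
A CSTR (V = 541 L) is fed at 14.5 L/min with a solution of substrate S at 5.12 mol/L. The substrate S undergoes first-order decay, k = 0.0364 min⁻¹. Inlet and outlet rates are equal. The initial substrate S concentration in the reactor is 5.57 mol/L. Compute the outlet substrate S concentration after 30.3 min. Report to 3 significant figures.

2.67 mol/L

Accumulation = in − out − consumed: V dC/dt = Q C_in − Q C − k V C.
dC/dt = (Q/V) C_in − (Q/V + k) C; effective rate a = Q/V + k = 0.026802 + 0.0364 = 0.063202 min⁻¹.
C_ss = Q C_in/(Q + kV) = 2.1712 mol/L; C(t) = C_ss + (C₀ − C_ss) e^(−a t).
C(30.3) = 2.1712 + (3.3988)·e^(−0.063202·30.3) = 2.1712 + (3.3988)·0.14734 = 2.6720 mol/L.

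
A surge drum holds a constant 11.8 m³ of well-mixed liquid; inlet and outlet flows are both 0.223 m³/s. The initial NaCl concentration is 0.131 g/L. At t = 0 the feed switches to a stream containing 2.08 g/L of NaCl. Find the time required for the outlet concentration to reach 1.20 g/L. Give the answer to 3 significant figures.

42.1 s

Species balance: V dC/dt = Q(C_in − C) ⇒ τ = V/Q = 52.915 s.
C(t) = C_in + (C₀ − C_in) e^(−t/τ). Set C = 1.20 and solve for t:
e^(−t/τ) = (C − C_in)/(C₀ − C_in) = (1.20 − 2.08)/(0.131 − 2.08) = 0.45151
t = −τ ln(…) = 52.915 × 0.79515 = 42.075 s.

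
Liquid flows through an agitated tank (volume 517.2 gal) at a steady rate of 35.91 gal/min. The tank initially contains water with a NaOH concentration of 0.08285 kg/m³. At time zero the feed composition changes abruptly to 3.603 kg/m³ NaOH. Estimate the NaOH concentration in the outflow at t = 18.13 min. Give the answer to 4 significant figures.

2.603 kg/m³

Accumulation = in − out for the solute gives V dC/dt = Q(C_in − C).
Rewrite as dC/dt + C/τ = C_in/τ, τ = V/Q = 14.4027 min.
This is linear first-order; C(t) = C_in + (C₀ − C_in) e^(−t/τ).
C(18.13) = 3.603 + (0.08285 − 3.603)·e^(−18.13/14.4027) = 3.603 + (-3.52015)·0.283996 = 2.60329 kg/m³.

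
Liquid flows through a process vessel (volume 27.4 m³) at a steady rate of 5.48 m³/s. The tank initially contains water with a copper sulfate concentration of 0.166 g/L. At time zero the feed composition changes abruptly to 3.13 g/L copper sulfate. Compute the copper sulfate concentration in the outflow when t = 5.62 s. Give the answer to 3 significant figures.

2.17 g/L

Unsteady species balance (constant V, well mixed): V dC/dt = Q(C_in − C).
Time constant τ = V/Q = 27.4/5.48 = 5.0000 s.
This is linear first-order; C(t) = C_in + (C₀ − C_in) e^(−t/τ).
C(5.62) = 3.13 + (0.166 − 3.13)·e^(−5.62/5.0000) = 3.13 + (-2.9640)·0.32498 = 2.1668 g/L.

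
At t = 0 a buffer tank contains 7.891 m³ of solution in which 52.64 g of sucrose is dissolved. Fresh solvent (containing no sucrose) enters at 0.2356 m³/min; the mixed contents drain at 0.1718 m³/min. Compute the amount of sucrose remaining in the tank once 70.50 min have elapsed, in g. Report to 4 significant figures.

15.62 g

Let m(t) be the amount of sucrose. Volume: V(t) = V₀ + (Q_in − Q_out) t = 7.891 + 0.0638000 t; V(70.50) = 12.3889 m³.
Species balance (pure solvent in): dm/dt = −Q_out · m/V(t).
dm/m = −Q_out dt/(V₀ + 0.0638000 t); integrating gives ln(m/m₀) = −(Q_out/(Q_in−Q_out)) ln(V/V₀).
m = m₀ (V₀/V)^(Q_out/(Q_in−Q_out)) = 52.64 × (7.891/12.3889)^(2.69279) = 15.6242 g.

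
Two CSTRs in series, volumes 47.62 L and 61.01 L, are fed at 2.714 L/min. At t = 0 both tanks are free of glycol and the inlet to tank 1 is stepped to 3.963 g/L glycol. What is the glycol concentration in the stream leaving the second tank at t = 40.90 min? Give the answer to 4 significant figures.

2.406 g/L

Each tank obeys Vᵢ dCᵢ/dt = Q(Cᵢ₋₁ − Cᵢ), so τᵢ = Vᵢ/Q.
τ₁ = 47.62/2.714 = 17.5461 min; τ₂ = 61.01/2.714 = 22.4797 min.
Solving the cascade with C₁(0)=C₂(0)=0 gives C₂(t) = C_in[1 − (τ₁ e^(−t/τ₁) − τ₂ e^(−t/τ₂))/(τ₁ − τ₂)].
At t = 40.90: e^(−t/τ₁) = 0.0971977, e^(−t/τ₂) = 0.162120.
C₂ = 3.963·[1 − (17.5461·0.0971977 − 22.4797·0.162120)/(-4.93368)] = 3.963·0.606990 = 2.40550 g/L.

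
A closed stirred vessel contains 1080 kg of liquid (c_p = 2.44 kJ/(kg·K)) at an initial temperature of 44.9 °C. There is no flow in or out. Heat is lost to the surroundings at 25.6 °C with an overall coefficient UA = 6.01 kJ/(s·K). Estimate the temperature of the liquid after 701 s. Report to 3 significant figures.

M c_p dT/dt = −UA(T − T_amb).
dT/dt = (T_ss − T)/τ with T_ss = T_amb = 25.600 °C, τ = M c_p/UA = 1080·2.44/6.01 = 438.47 s.
Integrating: T(t) = T_ss + (T₀ − T_ss) e^(−t/τ).
T(701) = 25.600 + (19.300)·0.20215 = 29.502 °C.

29.5 °C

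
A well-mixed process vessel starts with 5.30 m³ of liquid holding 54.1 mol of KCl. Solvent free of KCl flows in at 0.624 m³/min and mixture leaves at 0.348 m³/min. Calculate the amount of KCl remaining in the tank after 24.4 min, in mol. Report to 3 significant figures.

19.2 mol

Let m(t) be the amount of KCl. Volume: V(t) = V₀ + (Q_in − Q_out) t = 5.30 + 0.27600 t; V(24.4) = 12.034 m³.
Species balance (pure solvent in): dm/dt = −Q_out · m/V(t).
Separate: dm/m = −Q_out dt/V(t) ⇒ ln(m/m₀) = −(Q_out/(Q_in−Q_out)) ln(V/V₀).
m = m₀ (V₀/V)^(Q_out/(Q_in−Q_out)) = 54.1 × (5.30/12.034)^(1.2609) = 19.237 mol.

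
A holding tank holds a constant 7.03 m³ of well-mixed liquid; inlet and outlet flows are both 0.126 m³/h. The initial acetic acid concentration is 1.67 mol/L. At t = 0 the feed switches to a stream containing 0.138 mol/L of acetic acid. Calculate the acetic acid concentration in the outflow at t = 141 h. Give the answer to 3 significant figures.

Unsteady species balance (constant V, well mixed): V dC/dt = Q(C_in − C).
So dC/dt = (C_in − C)/τ with τ = V/Q = 7.03/0.126 = 55.794 h.
C approaches C_in exponentially: C(t) = C_in + (C₀ − C_in) e^(−t/τ).
C(141) = 0.138 + (1.67 − 0.138)·e^(−141/55.794) = 0.138 + (1.5320)·0.079885 = 0.26038 mol/L.

0.260 mol/L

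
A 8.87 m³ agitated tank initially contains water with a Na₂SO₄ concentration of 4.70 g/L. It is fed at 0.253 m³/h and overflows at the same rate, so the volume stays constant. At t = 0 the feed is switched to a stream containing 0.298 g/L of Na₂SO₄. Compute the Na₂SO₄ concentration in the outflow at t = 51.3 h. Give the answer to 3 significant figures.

1.32 g/L

Accumulation = in − out for the solute gives V dC/dt = Q(C_in − C).
So dC/dt = (C_in − C)/τ with τ = V/Q = 8.87/0.253 = 35.059 h.
Integrating: C(t) = C_in + (C₀ − C_in) e^(−t/τ).
C(51.3) = 0.298 + (4.70 − 0.298)·e^(−51.3/35.059) = 0.298 + (4.4020)·0.23149 = 1.3170 g/L.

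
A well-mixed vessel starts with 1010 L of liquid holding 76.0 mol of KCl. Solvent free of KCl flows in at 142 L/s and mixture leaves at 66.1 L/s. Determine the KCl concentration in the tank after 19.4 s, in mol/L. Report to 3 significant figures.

0.0140 mol/L

Total volume: dV/dt = Q_in − Q_out = 75.900 L/s, so V(t) = 1010 + 75.900 t and V(19.4) = 2482.5 L.
Species balance (pure solvent in): dm/dt = −Q_out · m/V(t).
dm/m = −Q_out dt/(V₀ + 75.900 t); integrating gives ln(m/m₀) = −(Q_out/(Q_in−Q_out)) ln(V/V₀).
m = m₀ (V₀/V)^(Q_out/(Q_in−Q_out)) = 76.0 × (1010/2482.5)^(0.87088) = 34.728 mol.
C = m/V = 34.728/2482.5 = 0.013989 mol/L.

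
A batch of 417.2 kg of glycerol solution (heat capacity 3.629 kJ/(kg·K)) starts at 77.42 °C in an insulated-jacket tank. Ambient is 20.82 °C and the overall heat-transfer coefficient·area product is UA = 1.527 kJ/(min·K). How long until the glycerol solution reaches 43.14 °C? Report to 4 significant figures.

922.6 min

Unsteady energy balance on the tank contents: M c_p dT/dt = −UA(T − T_amb).
τ = M c_p/UA = 991.499 min; T_ss = T_amb = 20.8200 °C.
T(t) = T_ss + (T₀ − T_ss)e^(−t/τ); set T = 43.14:
t = −τ ln[(T − T_ss)/(T₀ − T_ss)] = −991.499 · ln(0.394346) = 922.615 min.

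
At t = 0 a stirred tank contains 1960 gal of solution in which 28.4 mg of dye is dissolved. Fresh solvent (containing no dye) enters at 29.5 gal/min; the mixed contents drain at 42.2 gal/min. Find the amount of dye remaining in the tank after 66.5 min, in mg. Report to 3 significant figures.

4.36 mg

Let m(t) be the amount of dye. Volume: V(t) = V₀ + (Q_in − Q_out) t = 1960 − 12.700 t; V(66.5) = 1115.4 gal.
No dye enters, so dm/dt = −Q_out · (m/V).
dm/m = −Q_out dt/(V₀ − 12.700 t); integrating gives ln(m/m₀) = −(Q_out/(Q_in−Q_out)) ln(V/V₀).
m = m₀ (V₀/V)^(Q_out/(Q_in−Q_out)) = 28.4 × (1960/1115.4)^(-3.3228) = 4.3638 mg.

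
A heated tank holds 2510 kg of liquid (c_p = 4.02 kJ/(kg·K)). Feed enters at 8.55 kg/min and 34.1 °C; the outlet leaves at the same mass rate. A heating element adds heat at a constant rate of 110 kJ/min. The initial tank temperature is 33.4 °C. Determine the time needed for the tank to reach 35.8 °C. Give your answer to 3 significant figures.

280 min

M c_p dT/dt = ṁ c_p (T_in − T) + Q̇.
τ = M/ṁ = 293.57 min; T_ss = T_in + Q̇/(ṁ c_p) = 37.300 °C.
T(t) = T_ss + (T₀ − T_ss) e^(−t/τ). Set T = 35.8:
e^(−t/τ) = (35.8 − 37.300)/(33.4 − 37.300) = 0.38467
t = −293.57 · ln(0.38467) = 280.46 min.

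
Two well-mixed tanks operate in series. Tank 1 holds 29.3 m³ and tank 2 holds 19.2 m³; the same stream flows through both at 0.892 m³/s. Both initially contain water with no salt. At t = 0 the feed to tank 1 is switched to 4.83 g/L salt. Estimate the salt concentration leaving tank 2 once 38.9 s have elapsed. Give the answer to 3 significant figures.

2.05 g/L

Time constants: τᵢ = Vᵢ/Q for each well-mixed tank.
τ₁ = 29.3/0.892 = 32.848 s; τ₂ = 19.2/0.892 = 21.525 s.
Tank 1: C₁ = C_in(1 − e^(−t/τ₁)). Tank 2 (τ₁ ≠ τ₂): C₂ = C_in[1 − (τ₁ e^(−t/τ₁) − τ₂ e^(−t/τ₂))/(τ₁ − τ₂)].
At t = 38.9: e^(−t/τ₁) = 0.30597, e^(−t/τ₂) = 0.16411.
C₂ = 4.83·[1 − (32.848·0.30597 − 21.525·0.16411)/(11.323)] = 4.83·0.42434 = 2.0496 g/L.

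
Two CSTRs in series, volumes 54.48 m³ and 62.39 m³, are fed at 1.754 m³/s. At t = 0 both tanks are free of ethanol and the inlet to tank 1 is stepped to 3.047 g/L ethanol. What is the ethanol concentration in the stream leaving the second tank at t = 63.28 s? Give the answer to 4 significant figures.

1.726 g/L

Species balance on tank i: dCᵢ/dt = (Cᵢ₋₁ − Cᵢ)/τᵢ with τᵢ = Vᵢ/Q.
τ₁ = 54.48/1.754 = 31.0604 s; τ₂ = 62.39/1.754 = 35.5701 s.
Solving the cascade with C₁(0)=C₂(0)=0 gives C₂(t) = C_in[1 − (τ₁ e^(−t/τ₁) − τ₂ e^(−t/τ₂))/(τ₁ − τ₂)].
At t = 63.28: e^(−t/τ₁) = 0.130378, e^(−t/τ₂) = 0.168803.
C₂ = 3.047·[1 − (31.0604·0.130378 − 35.5701·0.168803)/(-4.50969)] = 3.047·0.566542 = 1.72625 g/L.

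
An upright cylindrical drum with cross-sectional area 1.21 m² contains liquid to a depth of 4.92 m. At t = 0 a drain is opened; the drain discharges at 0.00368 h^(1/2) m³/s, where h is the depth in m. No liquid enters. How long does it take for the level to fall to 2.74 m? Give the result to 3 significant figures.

370 s

With no inflow, A dh/dt = −0.00368 √h.
Separate and integrate: 2(√h − √h₀) = −(0.00368/A) t.
t = 2A(√h₀ − √h)/0.00368 = 2·1.21·(√4.92 − √2.74)/0.00368
  = 2.4200 × (2.2181 − 1.6553) / 0.00368 = 370.11 s.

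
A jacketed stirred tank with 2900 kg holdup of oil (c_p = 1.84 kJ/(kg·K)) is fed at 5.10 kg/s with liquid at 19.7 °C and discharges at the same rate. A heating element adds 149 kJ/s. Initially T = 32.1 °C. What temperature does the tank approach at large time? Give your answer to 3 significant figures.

M c_p dT/dt = ṁ c_p (T_in − T) + Q̇.
At steady state dT/dt = 0 ⇒ T_ss = T_in + Q̇/(ṁ c_p) = 19.7 + 149/(5.10·1.84) = 35.578 °C.

35.6 °C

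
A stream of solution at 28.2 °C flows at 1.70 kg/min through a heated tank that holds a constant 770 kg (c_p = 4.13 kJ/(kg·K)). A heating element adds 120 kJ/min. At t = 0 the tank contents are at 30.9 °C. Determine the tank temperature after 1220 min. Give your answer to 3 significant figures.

44.3 °C

M c_p dT/dt = ṁ c_p (T_in − T) + Q̇.
τ = M/ṁ = 452.94 min; T_ss = T_in + Q̇/(ṁ c_p) = 28.2 + 120/(1.70·4.13) = 45.292 °C.
This is linear first-order; T(t) = T_ss + (T₀ − T_ss) e^(−t/τ).
T(1220) = 45.292 + (-14.392)·e^(−1220/452.94) = 45.292 + (-14.392)·0.067643 = 44.318 °C.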